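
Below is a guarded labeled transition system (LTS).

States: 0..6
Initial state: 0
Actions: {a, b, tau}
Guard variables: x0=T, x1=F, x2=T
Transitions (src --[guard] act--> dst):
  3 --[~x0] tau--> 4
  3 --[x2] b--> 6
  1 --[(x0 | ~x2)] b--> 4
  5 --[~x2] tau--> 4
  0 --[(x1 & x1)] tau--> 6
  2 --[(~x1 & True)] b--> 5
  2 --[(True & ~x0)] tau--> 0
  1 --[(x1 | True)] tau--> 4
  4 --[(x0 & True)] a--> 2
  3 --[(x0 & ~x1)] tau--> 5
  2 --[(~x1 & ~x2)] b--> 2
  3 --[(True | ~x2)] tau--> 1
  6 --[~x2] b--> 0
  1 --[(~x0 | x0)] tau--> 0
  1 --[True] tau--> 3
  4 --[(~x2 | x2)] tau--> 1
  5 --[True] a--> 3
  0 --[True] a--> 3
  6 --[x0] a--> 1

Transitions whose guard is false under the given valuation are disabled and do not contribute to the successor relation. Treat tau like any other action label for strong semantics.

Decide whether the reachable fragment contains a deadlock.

Reach set: {0,1,2,3,4,5,6}
  0: a→3  [deg 1]
  1: b→4  tau→0  tau→3  tau→4  [deg 4]
  2: b→5  [deg 1]
  3: b→6  tau→1  tau→5  [deg 3]
  4: a→2  tau→1  [deg 2]
  5: a→3  [deg 1]
  6: a→1  [deg 1]

Answer: DEADLOCK-FREE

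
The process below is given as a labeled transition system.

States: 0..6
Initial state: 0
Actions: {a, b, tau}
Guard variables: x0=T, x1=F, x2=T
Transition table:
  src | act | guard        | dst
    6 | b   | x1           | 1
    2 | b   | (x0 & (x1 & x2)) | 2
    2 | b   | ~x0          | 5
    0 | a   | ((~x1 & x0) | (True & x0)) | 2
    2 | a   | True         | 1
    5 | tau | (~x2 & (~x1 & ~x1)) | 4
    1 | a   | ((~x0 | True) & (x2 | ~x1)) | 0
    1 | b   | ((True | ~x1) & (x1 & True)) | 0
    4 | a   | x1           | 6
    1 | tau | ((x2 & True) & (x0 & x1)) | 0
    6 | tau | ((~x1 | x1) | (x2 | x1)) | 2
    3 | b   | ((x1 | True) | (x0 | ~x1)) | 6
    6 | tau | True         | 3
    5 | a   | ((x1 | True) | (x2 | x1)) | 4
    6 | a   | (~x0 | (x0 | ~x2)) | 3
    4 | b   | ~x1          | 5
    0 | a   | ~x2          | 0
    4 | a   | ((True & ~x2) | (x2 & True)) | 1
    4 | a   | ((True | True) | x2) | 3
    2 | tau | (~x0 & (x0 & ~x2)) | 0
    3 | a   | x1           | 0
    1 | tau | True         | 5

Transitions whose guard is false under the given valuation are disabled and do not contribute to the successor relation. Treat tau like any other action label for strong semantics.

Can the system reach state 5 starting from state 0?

Answer: REACHABLE

Working:
Guard filter leaves 12 enabled edge(s).
L0 = {0}
L1 = {2}  cumulative {0,2}
L2 = {1}  cumulative {0,1,2}
L3 = {5}  cumulative {0,1,2,5}
L4 = {4}  cumulative {0,1,2,4,5}
L5 = {3}  cumulative {0,1,2,3,4,5}
L6 = {6}  cumulative {0,1,2,3,4,5,6}
Reachable = {0,1,2,3,4,5,6}
Path to 5: a·a·tau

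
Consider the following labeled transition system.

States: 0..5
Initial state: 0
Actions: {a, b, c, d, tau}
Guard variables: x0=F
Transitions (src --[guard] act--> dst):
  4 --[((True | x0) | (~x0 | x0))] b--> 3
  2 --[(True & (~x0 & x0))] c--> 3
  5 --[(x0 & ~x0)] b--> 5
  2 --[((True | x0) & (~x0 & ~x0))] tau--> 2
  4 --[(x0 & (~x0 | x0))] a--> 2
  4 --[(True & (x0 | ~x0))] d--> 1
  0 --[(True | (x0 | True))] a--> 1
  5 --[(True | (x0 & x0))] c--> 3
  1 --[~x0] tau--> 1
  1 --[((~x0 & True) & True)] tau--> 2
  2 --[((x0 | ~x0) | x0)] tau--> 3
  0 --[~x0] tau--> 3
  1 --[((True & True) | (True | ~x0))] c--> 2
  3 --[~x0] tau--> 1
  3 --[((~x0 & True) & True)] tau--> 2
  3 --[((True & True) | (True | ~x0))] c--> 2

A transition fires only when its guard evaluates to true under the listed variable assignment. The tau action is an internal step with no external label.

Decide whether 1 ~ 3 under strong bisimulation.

Answer: BISIMILAR

Analysis:
Bisimulation quotient by refinement:
  round 0: {{0,1,2,3,4,5}}
  round 1: {{0},{1,3},{2},{4},{5}}
5 equivalence class(es) (converged in 2)
class of 1: {1,3}; class of 3: {1,3}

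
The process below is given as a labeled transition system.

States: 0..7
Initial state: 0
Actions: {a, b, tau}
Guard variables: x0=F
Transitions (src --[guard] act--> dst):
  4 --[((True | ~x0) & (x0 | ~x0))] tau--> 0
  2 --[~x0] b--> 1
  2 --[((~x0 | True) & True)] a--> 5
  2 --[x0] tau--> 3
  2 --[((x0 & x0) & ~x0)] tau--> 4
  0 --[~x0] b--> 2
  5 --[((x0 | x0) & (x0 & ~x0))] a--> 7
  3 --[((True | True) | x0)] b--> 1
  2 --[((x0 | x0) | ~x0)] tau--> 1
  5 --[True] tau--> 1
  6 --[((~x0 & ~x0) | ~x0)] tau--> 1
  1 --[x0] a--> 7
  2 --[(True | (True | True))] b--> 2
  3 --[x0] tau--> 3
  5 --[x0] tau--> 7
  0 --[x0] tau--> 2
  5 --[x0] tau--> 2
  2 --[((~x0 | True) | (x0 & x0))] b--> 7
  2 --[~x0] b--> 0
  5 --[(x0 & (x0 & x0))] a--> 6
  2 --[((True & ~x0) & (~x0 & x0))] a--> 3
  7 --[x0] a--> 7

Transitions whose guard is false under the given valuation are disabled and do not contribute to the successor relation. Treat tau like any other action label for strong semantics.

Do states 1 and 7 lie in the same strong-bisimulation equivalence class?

Bisimulation quotient by refinement:
  P[0] = {{0,1,2,3,4,5,6,7}}
  P[1] = {{0,3},{1,7},{2},{4,5,6}}
  P[2] = {{0},{1,7},{2},{3},{4},{5,6}}
Fixed point at round 3; 6 class(es).
[1]={1,7}  [7]={1,7}

Answer: BISIMILAR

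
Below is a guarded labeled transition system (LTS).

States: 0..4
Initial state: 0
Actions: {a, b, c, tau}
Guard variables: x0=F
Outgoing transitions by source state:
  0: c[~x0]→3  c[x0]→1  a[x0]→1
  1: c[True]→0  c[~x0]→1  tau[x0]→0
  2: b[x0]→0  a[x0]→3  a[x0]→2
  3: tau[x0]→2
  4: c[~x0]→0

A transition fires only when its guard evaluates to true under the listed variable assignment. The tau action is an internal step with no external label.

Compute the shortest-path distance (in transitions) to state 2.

Layered search for 2:
  Layer 0: {0}
  Layer 1: {3}
2 never appears.

Answer: UNREACHABLE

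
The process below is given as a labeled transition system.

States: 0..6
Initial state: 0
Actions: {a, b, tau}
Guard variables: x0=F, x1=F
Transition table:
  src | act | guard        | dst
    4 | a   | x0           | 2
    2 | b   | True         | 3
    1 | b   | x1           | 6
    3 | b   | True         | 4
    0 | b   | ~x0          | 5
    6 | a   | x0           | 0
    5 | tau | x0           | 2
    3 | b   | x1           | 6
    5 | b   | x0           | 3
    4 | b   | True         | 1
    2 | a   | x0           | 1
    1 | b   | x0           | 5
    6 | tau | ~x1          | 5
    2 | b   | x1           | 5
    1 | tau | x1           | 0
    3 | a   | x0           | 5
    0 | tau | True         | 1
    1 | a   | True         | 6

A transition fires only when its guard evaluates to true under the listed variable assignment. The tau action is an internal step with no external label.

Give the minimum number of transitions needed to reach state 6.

BFS to 6:
  depth 0: {0}
  depth 1: {1,5}
  depth 2: {6}
depth(6)=2, e.g. tau·a

Answer: 2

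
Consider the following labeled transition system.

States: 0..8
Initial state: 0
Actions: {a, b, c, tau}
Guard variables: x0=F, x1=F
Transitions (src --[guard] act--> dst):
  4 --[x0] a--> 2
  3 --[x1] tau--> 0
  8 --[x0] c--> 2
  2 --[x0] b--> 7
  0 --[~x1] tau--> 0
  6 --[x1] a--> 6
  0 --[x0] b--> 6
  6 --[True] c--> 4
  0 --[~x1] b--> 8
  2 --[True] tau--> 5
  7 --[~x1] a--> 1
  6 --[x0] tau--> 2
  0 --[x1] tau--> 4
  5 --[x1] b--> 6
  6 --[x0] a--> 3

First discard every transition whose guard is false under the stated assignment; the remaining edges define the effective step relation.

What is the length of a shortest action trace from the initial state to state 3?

BFS to 3:
  L0 = {0}
  L1 = {8}
3 never appears.

Answer: UNREACHABLE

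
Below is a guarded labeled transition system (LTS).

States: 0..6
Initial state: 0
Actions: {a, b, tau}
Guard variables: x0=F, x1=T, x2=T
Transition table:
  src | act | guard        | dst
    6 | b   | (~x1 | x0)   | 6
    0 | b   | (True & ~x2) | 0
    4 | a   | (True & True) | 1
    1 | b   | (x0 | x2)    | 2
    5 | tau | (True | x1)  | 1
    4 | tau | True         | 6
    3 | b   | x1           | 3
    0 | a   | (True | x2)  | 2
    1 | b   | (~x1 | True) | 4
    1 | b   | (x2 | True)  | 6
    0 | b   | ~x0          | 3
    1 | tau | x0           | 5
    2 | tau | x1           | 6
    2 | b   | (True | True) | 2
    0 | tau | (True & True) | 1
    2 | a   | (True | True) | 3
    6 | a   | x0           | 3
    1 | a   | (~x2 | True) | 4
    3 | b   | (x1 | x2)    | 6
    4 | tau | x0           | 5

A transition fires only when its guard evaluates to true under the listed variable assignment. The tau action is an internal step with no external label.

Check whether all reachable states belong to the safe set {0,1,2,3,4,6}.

Safe = {0,1,2,3,4,6}
R = {0,1,2,3,4,6}
  0: ok
  1: ok
  2: ok
  3: ok
  4: ok
  6: ok

Answer: INVARIANT HOLDS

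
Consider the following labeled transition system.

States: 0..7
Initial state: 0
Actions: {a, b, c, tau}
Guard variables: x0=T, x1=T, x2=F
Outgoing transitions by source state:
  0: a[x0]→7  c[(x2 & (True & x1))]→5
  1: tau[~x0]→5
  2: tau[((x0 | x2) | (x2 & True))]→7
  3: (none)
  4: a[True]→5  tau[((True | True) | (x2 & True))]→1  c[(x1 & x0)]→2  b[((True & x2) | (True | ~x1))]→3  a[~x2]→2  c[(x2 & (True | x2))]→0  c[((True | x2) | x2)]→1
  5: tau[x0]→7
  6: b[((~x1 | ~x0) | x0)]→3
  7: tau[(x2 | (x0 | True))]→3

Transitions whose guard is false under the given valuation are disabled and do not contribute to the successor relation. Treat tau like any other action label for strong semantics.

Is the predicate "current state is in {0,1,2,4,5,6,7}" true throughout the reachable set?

Answer: INVARIANT VIOLATED at state 3

Analysis:
Allowed set {0,1,2,4,5,6,7}
Reach set: {0,3,7}
  0: ✓
  3: outside
  7: ✓
counterexample path to 3: a·tau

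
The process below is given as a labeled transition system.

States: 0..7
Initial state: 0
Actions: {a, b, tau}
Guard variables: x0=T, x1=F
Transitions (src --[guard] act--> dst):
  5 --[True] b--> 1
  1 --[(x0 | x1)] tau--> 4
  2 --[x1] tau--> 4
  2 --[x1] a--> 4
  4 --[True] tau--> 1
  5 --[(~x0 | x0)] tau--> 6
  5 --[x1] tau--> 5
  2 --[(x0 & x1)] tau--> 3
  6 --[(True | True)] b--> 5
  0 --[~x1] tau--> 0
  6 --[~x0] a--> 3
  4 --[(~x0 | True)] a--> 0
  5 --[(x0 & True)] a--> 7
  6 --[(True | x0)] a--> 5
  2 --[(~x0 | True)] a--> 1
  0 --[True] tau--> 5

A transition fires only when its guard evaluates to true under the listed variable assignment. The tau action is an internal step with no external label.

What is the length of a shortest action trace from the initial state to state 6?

Breadth-first toward 6:
  L0 = {0}
  L1 = {5}
  L2 = {1,6,7}
6 enters at depth 2; path tau·tau

Answer: 2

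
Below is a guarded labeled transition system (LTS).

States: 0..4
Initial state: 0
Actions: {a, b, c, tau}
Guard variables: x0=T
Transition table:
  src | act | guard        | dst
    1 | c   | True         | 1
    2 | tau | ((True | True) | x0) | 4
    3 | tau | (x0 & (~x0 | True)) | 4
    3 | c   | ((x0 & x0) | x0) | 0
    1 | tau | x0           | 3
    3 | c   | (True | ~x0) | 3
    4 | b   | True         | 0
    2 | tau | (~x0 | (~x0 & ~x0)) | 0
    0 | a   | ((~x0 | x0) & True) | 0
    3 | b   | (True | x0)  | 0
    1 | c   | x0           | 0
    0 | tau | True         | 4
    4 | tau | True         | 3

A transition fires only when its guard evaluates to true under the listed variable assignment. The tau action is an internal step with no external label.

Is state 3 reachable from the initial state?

Answer: REACHABLE

Trace:
12 transition(s) survive guard evaluation.
L0 = {0}
L1 = {4}  now seen {0,4}
L2 = {3}  now seen {0,3,4}
R = {0,3,4}
witness 3: tau·tau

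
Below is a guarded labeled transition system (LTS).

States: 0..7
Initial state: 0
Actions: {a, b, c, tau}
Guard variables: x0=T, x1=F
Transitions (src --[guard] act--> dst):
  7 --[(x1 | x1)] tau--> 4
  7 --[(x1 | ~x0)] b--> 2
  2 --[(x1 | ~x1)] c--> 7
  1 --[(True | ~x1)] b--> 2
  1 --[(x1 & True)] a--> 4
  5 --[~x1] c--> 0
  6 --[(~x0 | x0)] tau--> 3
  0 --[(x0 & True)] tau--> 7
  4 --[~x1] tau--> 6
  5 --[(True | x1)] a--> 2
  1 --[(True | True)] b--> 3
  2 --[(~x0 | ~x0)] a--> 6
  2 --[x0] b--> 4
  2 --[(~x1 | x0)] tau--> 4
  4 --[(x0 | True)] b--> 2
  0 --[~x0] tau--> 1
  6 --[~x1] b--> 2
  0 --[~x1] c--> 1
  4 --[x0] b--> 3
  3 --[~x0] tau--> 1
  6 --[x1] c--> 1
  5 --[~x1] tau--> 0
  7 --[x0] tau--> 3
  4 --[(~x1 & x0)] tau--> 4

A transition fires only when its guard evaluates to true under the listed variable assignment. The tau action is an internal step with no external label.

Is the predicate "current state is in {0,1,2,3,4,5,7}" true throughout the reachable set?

Answer: INVARIANT VIOLATED at state 6

Working:
Allowed set {0,1,2,3,4,5,7}
Reachable = {0,1,2,3,4,6,7}
  0: safe
  1: safe
  2: safe
  3: safe
  4: safe
  6: ✗ unsafe
  7: safe
counterexample path to 6: c·b·b·tau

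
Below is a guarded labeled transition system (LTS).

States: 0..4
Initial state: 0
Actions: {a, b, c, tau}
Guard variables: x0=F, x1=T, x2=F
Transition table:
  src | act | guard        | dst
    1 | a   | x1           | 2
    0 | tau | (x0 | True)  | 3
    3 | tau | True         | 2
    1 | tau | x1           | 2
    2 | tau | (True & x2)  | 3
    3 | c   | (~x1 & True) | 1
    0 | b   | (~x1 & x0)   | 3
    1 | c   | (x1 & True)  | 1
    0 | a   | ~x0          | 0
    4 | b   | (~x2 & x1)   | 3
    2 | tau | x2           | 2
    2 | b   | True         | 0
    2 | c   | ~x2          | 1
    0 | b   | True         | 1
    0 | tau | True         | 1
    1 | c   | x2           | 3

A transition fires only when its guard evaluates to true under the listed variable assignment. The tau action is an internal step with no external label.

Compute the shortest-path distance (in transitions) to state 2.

Answer: 2

Trace:
Layered search for 2:
  L0 = {0}
  L1 = {1,3}
  L2 = {2}
first hit 2 at d=2 via b·a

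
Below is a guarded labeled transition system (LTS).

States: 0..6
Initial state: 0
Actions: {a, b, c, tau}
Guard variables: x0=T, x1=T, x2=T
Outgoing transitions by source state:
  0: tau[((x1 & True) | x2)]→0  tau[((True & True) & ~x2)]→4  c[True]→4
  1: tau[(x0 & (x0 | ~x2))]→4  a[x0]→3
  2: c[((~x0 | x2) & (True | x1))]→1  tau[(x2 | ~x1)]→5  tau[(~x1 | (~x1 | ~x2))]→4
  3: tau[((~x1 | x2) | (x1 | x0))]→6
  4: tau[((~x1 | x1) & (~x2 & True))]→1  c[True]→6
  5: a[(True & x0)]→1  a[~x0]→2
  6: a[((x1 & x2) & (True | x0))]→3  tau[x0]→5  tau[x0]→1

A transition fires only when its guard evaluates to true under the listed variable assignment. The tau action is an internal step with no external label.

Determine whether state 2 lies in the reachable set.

12 transition(s) survive guard evaluation.
Layer 0: {0}
Layer 1: {4}  total {0,4}
Layer 2: {6}  total {0,4,6}
Layer 3: {1,3,5}  total {0,1,3,4,5,6}
Reachable = {0,1,3,4,5,6}

Answer: UNREACHABLE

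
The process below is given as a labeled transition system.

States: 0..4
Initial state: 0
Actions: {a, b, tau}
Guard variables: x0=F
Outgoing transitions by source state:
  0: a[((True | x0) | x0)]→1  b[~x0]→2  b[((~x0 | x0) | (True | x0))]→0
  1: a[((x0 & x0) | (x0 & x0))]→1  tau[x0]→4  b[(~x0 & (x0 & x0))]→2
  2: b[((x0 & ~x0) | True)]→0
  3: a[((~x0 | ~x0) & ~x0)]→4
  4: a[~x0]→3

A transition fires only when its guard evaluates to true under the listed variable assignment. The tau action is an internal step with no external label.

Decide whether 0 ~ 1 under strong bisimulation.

Refine partition for ~:
  P[0] = {{0,1,2,3,4}}
  P[1] = {{0},{1},{2},{3,4}}
stable after 2 split(s): 4 block(s)
0∈{0}, 1∈{1}

Answer: NOT BISIMILAR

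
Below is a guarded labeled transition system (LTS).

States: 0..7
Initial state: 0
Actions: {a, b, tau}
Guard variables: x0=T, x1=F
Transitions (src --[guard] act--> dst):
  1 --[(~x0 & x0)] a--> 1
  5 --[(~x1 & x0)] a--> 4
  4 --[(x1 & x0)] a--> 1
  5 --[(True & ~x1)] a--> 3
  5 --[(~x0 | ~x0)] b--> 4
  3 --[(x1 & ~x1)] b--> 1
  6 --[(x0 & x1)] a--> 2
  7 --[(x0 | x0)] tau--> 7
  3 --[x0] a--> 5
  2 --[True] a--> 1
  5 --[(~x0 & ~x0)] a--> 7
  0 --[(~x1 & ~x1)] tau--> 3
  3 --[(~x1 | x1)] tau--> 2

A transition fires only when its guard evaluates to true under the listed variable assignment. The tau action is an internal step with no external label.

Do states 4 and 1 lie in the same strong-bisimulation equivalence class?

Compute ~ classes (split until stable):
  π0 = {{0,1,2,3,4,5,6,7}}
  π1 = {{0,7},{1,4,6},{2,5},{3}}
  π2 = {{0},{1,4,6},{2},{3},{5},{7}}
6 equivalence class(es) (converged in 3)
4∈{1,4,6}, 1∈{1,4,6}

Answer: BISIMILAR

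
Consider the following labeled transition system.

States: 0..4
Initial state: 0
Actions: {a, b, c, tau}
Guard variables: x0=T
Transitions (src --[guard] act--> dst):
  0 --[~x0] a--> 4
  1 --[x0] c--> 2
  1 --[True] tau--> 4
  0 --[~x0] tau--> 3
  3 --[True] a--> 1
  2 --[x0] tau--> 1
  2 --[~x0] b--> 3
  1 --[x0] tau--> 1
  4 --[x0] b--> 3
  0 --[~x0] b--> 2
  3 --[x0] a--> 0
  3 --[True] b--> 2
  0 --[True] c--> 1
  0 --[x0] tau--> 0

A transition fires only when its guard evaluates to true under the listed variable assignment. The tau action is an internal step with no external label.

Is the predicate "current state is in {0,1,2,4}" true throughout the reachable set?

Answer: INVARIANT VIOLATED at state 3

Working:
Inv-set: {0,1,2,4}
Reachable = {0,1,2,3,4}
  0: ok
  1: ok
  2: ok
  3: outside
  4: ok
witness against invariant: c·tau·b → 3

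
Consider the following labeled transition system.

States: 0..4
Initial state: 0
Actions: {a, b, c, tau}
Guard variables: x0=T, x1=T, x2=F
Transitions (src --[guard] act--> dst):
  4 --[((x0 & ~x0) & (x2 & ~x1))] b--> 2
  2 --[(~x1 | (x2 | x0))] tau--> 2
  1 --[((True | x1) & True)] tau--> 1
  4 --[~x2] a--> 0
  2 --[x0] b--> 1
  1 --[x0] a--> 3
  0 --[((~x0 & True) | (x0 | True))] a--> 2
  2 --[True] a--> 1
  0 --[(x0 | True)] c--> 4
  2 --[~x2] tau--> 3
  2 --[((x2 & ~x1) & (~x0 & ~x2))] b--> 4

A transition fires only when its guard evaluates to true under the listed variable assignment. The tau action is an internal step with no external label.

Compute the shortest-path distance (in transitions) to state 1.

Answer: 2

Trace:
BFS to 1:
  L0 = {0}
  L1 = {2,4}
  L2 = {1,3}
1 enters at depth 2; path a·a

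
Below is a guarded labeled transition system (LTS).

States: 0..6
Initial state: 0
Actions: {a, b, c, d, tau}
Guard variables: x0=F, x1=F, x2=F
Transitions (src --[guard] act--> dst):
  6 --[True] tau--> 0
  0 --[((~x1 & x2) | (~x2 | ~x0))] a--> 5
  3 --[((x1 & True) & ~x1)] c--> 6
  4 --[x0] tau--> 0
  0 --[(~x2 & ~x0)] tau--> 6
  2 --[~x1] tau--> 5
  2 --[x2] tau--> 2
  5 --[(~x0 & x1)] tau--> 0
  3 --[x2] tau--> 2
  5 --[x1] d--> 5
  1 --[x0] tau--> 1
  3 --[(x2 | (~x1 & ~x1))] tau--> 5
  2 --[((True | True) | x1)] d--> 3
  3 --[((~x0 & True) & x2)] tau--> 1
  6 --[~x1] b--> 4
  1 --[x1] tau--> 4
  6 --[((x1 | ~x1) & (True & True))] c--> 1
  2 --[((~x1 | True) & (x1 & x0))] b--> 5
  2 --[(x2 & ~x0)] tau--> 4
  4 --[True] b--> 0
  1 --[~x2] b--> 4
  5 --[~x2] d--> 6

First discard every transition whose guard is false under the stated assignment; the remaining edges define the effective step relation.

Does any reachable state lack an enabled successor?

Answer: DEADLOCK-FREE

Working:
Reachable = {0,1,4,5,6}
  0: a→5  tau→6  [deg 2]
  1: b→4  [deg 1]
  4: b→0  [deg 1]
  5: d→6  [deg 1]
  6: b→4  c→1  tau→0  [deg 3]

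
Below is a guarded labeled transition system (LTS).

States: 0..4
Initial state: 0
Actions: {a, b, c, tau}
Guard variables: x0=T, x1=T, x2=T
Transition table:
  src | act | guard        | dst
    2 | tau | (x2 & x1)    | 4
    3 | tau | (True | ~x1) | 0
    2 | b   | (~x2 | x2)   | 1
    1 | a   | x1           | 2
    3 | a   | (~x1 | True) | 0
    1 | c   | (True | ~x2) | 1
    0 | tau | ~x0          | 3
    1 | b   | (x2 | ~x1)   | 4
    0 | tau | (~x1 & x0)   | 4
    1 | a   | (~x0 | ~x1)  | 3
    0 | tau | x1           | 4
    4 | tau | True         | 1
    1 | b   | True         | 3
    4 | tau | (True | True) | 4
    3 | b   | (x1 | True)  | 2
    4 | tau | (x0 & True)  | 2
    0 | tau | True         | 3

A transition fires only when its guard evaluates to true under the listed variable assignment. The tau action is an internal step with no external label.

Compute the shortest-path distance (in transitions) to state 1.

Answer: 2

Analysis:
Breadth-first toward 1:
  Layer 0: {0}
  Layer 1: {3,4}
  Layer 2: {1,2}
depth(1)=2, e.g. tau·tau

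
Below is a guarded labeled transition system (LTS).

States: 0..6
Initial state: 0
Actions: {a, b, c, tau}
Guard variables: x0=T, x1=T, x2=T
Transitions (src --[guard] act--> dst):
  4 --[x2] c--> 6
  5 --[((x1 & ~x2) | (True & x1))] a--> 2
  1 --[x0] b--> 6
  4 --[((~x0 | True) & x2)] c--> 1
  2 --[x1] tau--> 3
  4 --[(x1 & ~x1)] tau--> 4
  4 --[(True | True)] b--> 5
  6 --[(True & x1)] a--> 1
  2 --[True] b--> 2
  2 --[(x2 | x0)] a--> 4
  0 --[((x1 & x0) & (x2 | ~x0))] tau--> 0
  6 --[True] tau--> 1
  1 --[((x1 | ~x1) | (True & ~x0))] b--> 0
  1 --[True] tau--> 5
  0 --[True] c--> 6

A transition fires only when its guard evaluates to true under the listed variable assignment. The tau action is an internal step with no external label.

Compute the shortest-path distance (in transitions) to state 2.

Layered search for 2:
  depth 0: {0}
  depth 1: {6}
  depth 2: {1}
  depth 3: {5}
  depth 4: {2}
first hit 2 at d=4 via c·a·tau·a

Answer: 4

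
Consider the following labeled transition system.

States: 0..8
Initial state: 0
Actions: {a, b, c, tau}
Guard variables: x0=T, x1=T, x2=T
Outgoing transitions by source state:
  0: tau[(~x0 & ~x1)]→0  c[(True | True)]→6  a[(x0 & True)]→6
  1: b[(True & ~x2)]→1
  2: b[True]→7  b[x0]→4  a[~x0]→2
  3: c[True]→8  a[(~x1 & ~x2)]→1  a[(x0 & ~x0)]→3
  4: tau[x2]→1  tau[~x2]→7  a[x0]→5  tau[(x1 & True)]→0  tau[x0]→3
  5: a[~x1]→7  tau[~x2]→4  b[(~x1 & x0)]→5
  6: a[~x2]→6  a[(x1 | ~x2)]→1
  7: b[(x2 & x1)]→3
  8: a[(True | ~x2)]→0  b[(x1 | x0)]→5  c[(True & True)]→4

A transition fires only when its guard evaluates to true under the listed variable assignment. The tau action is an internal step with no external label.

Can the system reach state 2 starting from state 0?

After dropping false guards: 14 live edges.
Layer 0: {0}
Layer 1: {6}  total {0,6}
Layer 2: {1}  total {0,1,6}
Reach set: {0,1,6}

Answer: UNREACHABLE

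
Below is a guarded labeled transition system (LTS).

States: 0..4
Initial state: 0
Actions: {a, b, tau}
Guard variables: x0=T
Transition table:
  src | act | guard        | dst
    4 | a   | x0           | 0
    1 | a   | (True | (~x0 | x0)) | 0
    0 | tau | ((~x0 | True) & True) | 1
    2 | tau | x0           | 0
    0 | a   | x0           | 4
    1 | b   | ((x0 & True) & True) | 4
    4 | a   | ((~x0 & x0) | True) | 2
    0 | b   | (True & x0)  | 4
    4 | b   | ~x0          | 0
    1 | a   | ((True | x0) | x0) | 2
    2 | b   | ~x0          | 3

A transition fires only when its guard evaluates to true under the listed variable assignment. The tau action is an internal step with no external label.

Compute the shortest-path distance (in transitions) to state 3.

BFS to 3:
  depth 0: {0}
  depth 1: {1,4}
  depth 2: {2}
3 never appears.

Answer: UNREACHABLE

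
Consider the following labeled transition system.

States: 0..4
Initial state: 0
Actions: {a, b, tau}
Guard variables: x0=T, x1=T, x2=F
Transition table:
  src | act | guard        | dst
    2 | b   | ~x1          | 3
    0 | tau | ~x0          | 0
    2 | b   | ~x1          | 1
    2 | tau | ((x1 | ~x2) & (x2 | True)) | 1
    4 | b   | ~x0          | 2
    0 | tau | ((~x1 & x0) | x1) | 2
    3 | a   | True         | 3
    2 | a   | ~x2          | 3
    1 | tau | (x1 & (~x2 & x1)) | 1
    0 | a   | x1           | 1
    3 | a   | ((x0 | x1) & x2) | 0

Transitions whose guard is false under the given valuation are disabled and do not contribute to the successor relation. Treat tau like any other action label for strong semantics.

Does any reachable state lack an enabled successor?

Answer: DEADLOCK-FREE

Trace:
Reachable = {0,1,2,3}
  0: a→1  tau→2  [deg 2]
  1: tau→1  [deg 1]
  2: a→3  tau→1  [deg 2]
  3: a→3  [deg 1]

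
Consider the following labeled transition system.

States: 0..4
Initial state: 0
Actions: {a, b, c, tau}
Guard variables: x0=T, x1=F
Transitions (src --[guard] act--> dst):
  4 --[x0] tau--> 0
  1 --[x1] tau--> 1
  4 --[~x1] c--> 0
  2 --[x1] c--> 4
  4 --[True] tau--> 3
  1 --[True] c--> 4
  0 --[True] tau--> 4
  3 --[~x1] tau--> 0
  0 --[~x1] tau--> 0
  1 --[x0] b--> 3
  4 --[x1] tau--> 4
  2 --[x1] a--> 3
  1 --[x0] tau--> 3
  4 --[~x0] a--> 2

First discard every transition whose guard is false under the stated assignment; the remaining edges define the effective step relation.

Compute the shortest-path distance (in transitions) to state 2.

Answer: UNREACHABLE

Analysis:
Layered search for 2:
  Layer 0: {0}
  Layer 1: {4}
  Layer 2: {3}
2 never appears.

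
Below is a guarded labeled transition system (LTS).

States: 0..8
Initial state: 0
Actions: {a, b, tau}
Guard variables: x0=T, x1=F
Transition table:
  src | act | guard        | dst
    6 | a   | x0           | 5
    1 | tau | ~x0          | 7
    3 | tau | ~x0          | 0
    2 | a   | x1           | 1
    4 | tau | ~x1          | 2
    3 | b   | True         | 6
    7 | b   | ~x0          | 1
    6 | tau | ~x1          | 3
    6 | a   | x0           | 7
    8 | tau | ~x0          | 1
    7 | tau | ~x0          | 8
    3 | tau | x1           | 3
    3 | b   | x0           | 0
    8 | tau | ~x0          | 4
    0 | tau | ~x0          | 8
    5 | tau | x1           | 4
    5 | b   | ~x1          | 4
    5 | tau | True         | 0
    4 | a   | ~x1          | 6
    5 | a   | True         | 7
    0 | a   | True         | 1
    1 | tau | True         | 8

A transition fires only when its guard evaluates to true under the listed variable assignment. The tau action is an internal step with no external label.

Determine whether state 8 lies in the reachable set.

After dropping false guards: 12 live edges.
depth 0: {0}
depth 1: {1}  total {0,1}
depth 2: {8}  total {0,1,8}
Reach set: {0,1,8}
Path to 8: a·tau

Answer: REACHABLE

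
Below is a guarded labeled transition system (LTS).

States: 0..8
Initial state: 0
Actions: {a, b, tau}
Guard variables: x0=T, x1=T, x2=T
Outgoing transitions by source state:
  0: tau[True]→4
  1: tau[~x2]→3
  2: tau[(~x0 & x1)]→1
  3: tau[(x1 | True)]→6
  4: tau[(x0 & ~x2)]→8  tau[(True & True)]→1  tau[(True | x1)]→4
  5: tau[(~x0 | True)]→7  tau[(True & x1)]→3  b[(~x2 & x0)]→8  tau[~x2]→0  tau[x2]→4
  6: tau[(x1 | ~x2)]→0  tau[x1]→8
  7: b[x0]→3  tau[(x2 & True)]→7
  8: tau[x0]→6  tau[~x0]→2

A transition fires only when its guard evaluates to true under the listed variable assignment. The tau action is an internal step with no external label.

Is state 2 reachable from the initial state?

12 transition(s) survive guard evaluation.
Layer 0: {0}
Layer 1: {4}  total {0,4}
Layer 2: {1}  total {0,1,4}
Reachable = {0,1,4}

Answer: UNREACHABLE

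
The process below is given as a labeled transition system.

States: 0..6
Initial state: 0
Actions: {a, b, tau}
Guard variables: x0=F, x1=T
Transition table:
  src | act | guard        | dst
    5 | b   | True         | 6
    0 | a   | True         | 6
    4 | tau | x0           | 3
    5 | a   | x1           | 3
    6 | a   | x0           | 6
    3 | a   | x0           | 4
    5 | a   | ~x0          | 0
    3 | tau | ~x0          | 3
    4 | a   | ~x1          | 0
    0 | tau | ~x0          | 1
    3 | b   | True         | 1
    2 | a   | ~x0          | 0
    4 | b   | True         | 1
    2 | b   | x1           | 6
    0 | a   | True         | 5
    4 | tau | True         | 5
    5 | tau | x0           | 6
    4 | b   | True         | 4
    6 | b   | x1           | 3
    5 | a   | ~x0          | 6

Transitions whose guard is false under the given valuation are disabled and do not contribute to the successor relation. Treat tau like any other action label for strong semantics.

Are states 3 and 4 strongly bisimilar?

Refine partition for ~:
  round 0: {{0,1,2,3,4,5,6}}
  round 1: {{0},{1},{2,5},{3,4},{6}}
  round 2: {{0},{1},{2},{3},{4},{5},{6}}
Fixed point at round 3; 7 class(es).
[3]={3}  [4]={4}

Answer: NOT BISIMILAR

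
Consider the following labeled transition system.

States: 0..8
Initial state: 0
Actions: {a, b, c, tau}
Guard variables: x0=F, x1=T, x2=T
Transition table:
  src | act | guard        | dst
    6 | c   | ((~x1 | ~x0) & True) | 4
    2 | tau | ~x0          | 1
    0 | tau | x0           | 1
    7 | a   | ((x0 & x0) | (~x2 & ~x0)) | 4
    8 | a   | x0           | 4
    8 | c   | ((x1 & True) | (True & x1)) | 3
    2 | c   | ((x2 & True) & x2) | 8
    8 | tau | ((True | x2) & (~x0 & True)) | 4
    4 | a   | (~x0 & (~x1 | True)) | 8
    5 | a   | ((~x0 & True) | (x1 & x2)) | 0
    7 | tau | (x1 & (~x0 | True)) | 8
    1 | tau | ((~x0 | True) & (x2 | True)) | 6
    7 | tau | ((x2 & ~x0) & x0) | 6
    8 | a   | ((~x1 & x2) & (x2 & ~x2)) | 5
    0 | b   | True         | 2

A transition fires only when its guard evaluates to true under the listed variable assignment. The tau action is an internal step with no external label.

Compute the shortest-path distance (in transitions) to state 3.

Breadth-first toward 3:
  L0 = {0}
  L1 = {2}
  L2 = {1,8}
  L3 = {3,4,6}
first hit 3 at d=3 via b·c·c

Answer: 3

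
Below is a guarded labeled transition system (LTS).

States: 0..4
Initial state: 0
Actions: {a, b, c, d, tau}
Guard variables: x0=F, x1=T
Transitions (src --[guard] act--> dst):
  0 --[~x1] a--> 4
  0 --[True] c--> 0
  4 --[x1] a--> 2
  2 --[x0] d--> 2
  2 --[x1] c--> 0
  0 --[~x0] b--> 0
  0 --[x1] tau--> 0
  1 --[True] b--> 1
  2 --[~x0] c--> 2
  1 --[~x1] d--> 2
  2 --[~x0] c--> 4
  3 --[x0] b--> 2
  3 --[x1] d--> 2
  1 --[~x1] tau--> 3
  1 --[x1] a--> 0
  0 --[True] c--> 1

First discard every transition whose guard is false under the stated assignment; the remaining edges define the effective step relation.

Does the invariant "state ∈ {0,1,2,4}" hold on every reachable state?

Safe = {0,1,2,4}
Reach set: {0,1}
  0: ✓
  1: ✓

Answer: INVARIANT HOLDS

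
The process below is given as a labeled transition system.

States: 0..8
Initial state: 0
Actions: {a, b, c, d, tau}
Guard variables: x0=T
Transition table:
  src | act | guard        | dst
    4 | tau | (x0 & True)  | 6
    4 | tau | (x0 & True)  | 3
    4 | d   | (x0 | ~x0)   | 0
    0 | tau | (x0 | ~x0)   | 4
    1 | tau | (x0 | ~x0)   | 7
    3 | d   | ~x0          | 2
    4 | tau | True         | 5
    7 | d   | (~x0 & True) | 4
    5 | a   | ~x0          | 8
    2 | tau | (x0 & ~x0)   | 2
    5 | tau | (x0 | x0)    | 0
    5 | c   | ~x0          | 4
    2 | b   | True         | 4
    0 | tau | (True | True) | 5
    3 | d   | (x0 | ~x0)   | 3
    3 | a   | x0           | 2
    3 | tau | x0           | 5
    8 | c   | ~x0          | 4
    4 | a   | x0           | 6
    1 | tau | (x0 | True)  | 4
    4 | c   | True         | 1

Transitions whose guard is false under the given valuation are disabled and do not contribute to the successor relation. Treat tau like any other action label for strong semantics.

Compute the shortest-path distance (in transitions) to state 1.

Answer: 2

Working:
Breadth-first toward 1:
  depth 0: {0}
  depth 1: {4,5}
  depth 2: {1,3,6}
depth(1)=2, e.g. tau·c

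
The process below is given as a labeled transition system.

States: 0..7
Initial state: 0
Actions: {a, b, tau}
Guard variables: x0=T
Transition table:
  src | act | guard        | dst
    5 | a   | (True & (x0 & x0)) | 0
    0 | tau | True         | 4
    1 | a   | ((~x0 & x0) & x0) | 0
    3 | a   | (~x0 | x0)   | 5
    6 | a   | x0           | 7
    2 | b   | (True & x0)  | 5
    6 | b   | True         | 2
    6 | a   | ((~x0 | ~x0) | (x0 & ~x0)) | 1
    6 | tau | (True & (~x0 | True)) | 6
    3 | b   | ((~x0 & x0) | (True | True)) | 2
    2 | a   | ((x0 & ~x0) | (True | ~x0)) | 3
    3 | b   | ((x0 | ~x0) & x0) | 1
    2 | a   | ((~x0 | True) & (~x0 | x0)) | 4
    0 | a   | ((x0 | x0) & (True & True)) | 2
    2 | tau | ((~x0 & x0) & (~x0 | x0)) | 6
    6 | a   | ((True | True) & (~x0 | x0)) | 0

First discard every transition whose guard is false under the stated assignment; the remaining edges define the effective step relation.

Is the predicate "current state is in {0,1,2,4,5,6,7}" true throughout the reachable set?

Answer: INVARIANT VIOLATED at state 3

Working:
Inv-set: {0,1,2,4,5,6,7}
Reach set: {0,1,2,3,4,5}
  0: ✓
  1: ✓
  2: ✓
  3: VIOLATES
  4: ✓
  5: ✓
reach 3 via a·a — violates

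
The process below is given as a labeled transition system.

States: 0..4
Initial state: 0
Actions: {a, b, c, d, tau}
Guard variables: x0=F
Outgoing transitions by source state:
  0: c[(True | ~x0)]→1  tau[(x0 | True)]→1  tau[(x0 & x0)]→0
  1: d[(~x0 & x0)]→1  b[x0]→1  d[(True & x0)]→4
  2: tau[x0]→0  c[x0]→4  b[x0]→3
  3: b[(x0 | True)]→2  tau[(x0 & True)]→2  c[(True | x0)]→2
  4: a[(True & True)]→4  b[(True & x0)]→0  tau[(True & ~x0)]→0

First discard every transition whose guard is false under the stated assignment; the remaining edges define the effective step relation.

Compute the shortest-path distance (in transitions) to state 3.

Breadth-first toward 3:
  depth 0: {0}
  depth 1: {1}
3 never appears.

Answer: UNREACHABLE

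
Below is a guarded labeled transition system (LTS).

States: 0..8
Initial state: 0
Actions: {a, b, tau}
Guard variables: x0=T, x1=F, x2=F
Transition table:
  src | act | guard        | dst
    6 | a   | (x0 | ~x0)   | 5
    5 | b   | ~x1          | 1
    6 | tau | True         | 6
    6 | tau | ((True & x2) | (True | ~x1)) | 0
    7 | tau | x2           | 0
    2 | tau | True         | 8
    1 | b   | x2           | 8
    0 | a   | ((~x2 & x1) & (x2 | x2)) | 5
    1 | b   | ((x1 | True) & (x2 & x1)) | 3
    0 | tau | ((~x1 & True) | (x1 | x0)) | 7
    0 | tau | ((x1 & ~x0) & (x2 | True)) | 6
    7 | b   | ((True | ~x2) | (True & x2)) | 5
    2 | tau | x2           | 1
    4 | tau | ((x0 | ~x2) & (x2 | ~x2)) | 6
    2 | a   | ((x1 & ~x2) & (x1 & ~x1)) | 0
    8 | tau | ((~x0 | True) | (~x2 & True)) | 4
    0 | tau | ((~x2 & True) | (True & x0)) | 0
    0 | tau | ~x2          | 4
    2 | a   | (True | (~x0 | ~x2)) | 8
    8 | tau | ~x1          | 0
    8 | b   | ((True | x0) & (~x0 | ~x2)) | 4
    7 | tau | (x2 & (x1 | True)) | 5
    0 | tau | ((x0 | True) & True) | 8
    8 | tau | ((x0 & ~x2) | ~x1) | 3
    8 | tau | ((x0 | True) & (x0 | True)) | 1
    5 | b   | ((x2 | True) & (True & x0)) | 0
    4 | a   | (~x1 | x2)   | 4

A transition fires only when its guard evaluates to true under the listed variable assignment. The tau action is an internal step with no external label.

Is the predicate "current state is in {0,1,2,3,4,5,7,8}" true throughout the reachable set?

Answer: INVARIANT VIOLATED at state 6

Working:
Allowed set {0,1,2,3,4,5,7,8}
Reachable = {0,1,3,4,5,6,7,8}
  0: safe
  1: safe
  3: safe
  4: safe
  5: safe
  6: VIOLATES
  7: safe
  8: safe
counterexample path to 6: tau·tau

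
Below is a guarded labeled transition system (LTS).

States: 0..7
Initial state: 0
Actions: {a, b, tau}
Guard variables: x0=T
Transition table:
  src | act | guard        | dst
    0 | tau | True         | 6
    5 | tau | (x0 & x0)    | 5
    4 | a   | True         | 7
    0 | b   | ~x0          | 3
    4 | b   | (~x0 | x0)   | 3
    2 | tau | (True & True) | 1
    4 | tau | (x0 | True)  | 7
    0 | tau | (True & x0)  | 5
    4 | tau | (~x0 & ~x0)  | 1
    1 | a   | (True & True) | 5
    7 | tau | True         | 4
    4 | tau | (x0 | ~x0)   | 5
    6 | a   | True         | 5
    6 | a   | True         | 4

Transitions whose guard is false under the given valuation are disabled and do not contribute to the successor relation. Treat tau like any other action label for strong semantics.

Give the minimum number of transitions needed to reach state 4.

Breadth-first toward 4:
  Layer 0: {0}
  Layer 1: {5,6}
  Layer 2: {4}
depth(4)=2, e.g. tau·a

Answer: 2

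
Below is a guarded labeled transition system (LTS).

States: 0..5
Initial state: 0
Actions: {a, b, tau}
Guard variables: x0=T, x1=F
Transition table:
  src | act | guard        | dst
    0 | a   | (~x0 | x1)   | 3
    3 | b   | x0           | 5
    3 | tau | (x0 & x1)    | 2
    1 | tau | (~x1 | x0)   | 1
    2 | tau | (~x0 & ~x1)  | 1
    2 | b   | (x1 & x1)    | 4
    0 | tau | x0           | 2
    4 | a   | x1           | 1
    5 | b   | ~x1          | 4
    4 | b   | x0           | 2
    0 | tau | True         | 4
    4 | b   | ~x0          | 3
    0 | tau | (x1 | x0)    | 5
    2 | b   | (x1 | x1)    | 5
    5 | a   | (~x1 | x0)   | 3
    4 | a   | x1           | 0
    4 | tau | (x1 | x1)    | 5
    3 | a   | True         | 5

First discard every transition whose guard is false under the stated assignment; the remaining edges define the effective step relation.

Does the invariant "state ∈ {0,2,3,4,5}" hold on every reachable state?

Inv-set: {0,2,3,4,5}
Reach set: {0,2,3,4,5}
  0: ✓
  2: ✓
  3: ✓
  4: ✓
  5: ✓

Answer: INVARIANT HOLDS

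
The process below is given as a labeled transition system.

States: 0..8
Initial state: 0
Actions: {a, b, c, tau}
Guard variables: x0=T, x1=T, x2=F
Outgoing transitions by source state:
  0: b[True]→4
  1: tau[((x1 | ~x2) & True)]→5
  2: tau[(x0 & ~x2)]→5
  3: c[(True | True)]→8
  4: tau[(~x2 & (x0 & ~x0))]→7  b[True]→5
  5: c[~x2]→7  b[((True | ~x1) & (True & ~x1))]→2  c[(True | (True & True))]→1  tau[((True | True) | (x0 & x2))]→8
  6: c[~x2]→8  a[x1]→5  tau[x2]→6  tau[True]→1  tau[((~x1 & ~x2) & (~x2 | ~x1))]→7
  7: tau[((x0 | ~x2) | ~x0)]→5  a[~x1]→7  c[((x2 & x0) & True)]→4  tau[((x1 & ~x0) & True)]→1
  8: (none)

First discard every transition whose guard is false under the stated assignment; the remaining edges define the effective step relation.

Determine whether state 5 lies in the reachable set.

After dropping false guards: 12 live edges.
depth 0: {0}
depth 1: {4}  now seen {0,4}
depth 2: {5}  now seen {0,4,5}
depth 3: {1,7,8}  now seen {0,1,4,5,7,8}
R = {0,1,4,5,7,8}
witness 5: b·b

Answer: REACHABLE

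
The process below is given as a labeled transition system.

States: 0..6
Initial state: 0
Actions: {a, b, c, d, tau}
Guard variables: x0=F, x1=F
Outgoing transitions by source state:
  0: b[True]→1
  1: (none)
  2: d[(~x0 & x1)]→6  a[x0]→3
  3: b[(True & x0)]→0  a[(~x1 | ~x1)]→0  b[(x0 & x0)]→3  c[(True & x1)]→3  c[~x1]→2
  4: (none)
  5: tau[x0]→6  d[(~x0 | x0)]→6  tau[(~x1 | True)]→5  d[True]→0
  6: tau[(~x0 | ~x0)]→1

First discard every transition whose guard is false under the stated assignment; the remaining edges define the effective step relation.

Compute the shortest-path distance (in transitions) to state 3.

Breadth-first toward 3:
  L0 = {0}
  L1 = {1}
3 never appears.

Answer: UNREACHABLE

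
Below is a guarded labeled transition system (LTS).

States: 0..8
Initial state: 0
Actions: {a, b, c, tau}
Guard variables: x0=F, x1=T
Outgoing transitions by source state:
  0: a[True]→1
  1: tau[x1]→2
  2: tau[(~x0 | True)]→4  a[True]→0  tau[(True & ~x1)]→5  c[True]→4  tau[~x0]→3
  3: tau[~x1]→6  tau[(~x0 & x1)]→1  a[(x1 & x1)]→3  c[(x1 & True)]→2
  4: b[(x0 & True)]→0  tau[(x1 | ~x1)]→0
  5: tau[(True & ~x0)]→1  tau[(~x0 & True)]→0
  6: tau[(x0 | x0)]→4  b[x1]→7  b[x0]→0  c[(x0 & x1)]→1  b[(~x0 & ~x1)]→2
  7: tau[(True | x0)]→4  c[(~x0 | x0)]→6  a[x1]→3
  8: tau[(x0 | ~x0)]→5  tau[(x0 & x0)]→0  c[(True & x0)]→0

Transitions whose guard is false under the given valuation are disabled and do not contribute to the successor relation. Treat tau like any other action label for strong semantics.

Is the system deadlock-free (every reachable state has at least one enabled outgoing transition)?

R = {0,1,2,3,4}
  0: a→1  [1 out]
  1: tau→2  [1 out]
  2: a→0  c→4  tau→3  tau→4  [4 out]
  3: a→3  c→2  tau→1  [3 out]
  4: tau→0  [1 out]

Answer: DEADLOCK-FREE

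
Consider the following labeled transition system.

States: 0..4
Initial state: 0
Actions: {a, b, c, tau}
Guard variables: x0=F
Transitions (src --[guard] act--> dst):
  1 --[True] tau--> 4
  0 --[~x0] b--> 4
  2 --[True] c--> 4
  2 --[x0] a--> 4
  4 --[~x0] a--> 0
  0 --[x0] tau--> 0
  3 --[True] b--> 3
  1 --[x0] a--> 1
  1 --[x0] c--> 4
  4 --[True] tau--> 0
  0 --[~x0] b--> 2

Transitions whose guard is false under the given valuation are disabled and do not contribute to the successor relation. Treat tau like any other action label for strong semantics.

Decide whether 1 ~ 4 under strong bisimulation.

Refine partition for ~:
  π0 = {{0,1,2,3,4}}
  π1 = {{0,3},{1},{2},{4}}
  π2 = {{0},{1},{2},{3},{4}}
Fixed point at round 3; 5 class(es).
1∈{1}, 4∈{4}

Answer: NOT BISIMILAR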